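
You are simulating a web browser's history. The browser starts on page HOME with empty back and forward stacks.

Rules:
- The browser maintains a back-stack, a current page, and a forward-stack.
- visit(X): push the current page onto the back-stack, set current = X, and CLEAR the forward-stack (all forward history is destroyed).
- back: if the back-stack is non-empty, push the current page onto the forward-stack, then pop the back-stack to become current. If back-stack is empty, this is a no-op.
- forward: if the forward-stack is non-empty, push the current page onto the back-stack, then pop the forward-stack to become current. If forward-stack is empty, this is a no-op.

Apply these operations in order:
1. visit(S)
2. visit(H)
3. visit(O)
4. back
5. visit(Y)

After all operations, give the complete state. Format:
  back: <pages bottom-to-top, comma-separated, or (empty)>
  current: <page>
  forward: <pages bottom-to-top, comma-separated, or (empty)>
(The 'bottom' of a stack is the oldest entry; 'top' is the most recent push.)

After 1 (visit(S)): cur=S back=1 fwd=0
After 2 (visit(H)): cur=H back=2 fwd=0
After 3 (visit(O)): cur=O back=3 fwd=0
After 4 (back): cur=H back=2 fwd=1
After 5 (visit(Y)): cur=Y back=3 fwd=0

Answer: back: HOME,S,H
current: Y
forward: (empty)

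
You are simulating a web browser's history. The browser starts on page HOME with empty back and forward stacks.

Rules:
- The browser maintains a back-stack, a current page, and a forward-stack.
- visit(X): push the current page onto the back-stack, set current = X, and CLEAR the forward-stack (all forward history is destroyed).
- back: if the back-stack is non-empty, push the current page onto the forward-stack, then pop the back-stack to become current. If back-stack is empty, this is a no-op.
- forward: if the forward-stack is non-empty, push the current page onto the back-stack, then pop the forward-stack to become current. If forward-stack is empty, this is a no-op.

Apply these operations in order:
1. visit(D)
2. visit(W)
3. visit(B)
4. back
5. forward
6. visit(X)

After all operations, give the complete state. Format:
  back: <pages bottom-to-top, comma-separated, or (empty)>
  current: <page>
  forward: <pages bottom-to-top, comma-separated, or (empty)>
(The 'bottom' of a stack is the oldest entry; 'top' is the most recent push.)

Answer: back: HOME,D,W,B
current: X
forward: (empty)

Derivation:
After 1 (visit(D)): cur=D back=1 fwd=0
After 2 (visit(W)): cur=W back=2 fwd=0
After 3 (visit(B)): cur=B back=3 fwd=0
After 4 (back): cur=W back=2 fwd=1
After 5 (forward): cur=B back=3 fwd=0
After 6 (visit(X)): cur=X back=4 fwd=0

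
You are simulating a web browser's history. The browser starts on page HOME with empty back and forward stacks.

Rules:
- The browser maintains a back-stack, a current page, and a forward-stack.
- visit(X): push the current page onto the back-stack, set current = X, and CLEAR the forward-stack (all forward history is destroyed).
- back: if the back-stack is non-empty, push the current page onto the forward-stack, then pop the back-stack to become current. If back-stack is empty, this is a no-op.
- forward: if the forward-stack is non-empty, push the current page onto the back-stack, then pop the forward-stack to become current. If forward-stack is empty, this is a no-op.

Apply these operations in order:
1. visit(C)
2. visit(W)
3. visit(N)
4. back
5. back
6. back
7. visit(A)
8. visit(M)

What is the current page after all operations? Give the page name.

Answer: M

Derivation:
After 1 (visit(C)): cur=C back=1 fwd=0
After 2 (visit(W)): cur=W back=2 fwd=0
After 3 (visit(N)): cur=N back=3 fwd=0
After 4 (back): cur=W back=2 fwd=1
After 5 (back): cur=C back=1 fwd=2
After 6 (back): cur=HOME back=0 fwd=3
After 7 (visit(A)): cur=A back=1 fwd=0
After 8 (visit(M)): cur=M back=2 fwd=0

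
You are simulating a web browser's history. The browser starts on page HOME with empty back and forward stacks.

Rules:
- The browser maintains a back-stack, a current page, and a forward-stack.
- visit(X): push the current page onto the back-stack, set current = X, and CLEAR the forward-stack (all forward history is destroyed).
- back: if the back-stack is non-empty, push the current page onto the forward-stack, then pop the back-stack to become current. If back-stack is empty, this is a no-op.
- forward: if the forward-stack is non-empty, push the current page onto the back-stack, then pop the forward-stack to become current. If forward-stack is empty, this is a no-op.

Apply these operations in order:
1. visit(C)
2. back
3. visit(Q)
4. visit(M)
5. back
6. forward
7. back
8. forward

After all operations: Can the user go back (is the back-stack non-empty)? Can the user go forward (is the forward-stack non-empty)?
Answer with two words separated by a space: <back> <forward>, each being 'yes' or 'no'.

After 1 (visit(C)): cur=C back=1 fwd=0
After 2 (back): cur=HOME back=0 fwd=1
After 3 (visit(Q)): cur=Q back=1 fwd=0
After 4 (visit(M)): cur=M back=2 fwd=0
After 5 (back): cur=Q back=1 fwd=1
After 6 (forward): cur=M back=2 fwd=0
After 7 (back): cur=Q back=1 fwd=1
After 8 (forward): cur=M back=2 fwd=0

Answer: yes no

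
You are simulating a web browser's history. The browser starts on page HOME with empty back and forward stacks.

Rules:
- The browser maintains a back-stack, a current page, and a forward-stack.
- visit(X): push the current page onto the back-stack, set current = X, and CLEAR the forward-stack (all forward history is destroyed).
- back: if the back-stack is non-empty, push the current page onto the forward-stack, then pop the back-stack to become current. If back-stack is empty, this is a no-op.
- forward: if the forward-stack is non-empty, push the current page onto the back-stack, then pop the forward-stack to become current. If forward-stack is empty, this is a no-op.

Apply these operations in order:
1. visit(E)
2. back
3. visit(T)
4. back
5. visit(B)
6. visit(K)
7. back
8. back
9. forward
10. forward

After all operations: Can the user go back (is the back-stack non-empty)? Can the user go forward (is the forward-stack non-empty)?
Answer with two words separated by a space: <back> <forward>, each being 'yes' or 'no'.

Answer: yes no

Derivation:
After 1 (visit(E)): cur=E back=1 fwd=0
After 2 (back): cur=HOME back=0 fwd=1
After 3 (visit(T)): cur=T back=1 fwd=0
After 4 (back): cur=HOME back=0 fwd=1
After 5 (visit(B)): cur=B back=1 fwd=0
After 6 (visit(K)): cur=K back=2 fwd=0
After 7 (back): cur=B back=1 fwd=1
After 8 (back): cur=HOME back=0 fwd=2
After 9 (forward): cur=B back=1 fwd=1
After 10 (forward): cur=K back=2 fwd=0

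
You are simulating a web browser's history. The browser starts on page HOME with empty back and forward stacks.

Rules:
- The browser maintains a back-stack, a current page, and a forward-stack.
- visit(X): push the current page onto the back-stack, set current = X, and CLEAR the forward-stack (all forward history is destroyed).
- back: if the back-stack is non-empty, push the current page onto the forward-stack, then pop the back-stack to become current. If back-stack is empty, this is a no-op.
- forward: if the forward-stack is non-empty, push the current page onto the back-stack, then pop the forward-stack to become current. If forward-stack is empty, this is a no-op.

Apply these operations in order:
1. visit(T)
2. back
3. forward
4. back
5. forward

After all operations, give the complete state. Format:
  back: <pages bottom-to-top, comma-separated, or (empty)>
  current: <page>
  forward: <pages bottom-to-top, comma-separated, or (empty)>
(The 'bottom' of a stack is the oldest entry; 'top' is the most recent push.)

After 1 (visit(T)): cur=T back=1 fwd=0
After 2 (back): cur=HOME back=0 fwd=1
After 3 (forward): cur=T back=1 fwd=0
After 4 (back): cur=HOME back=0 fwd=1
After 5 (forward): cur=T back=1 fwd=0

Answer: back: HOME
current: T
forward: (empty)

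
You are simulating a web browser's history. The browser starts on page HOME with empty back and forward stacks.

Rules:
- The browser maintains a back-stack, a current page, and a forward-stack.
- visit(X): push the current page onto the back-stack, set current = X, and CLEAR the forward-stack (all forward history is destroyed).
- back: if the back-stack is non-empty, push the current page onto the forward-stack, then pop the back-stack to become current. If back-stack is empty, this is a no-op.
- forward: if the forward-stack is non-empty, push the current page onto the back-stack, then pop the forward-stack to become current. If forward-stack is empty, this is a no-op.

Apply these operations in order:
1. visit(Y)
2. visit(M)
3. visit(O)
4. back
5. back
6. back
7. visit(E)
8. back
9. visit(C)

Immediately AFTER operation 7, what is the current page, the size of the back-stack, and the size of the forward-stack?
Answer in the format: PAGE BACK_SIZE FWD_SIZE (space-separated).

After 1 (visit(Y)): cur=Y back=1 fwd=0
After 2 (visit(M)): cur=M back=2 fwd=0
After 3 (visit(O)): cur=O back=3 fwd=0
After 4 (back): cur=M back=2 fwd=1
After 5 (back): cur=Y back=1 fwd=2
After 6 (back): cur=HOME back=0 fwd=3
After 7 (visit(E)): cur=E back=1 fwd=0

E 1 0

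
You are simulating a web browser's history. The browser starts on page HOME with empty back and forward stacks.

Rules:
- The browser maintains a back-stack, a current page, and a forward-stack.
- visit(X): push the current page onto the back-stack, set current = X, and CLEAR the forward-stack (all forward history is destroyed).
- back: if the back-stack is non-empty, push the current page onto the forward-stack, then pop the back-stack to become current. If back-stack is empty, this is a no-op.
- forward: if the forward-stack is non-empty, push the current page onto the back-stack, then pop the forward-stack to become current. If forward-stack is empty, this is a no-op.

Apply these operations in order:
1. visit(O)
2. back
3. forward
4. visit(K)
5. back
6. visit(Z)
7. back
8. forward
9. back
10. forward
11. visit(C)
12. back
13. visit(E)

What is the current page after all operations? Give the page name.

Answer: E

Derivation:
After 1 (visit(O)): cur=O back=1 fwd=0
After 2 (back): cur=HOME back=0 fwd=1
After 3 (forward): cur=O back=1 fwd=0
After 4 (visit(K)): cur=K back=2 fwd=0
After 5 (back): cur=O back=1 fwd=1
After 6 (visit(Z)): cur=Z back=2 fwd=0
After 7 (back): cur=O back=1 fwd=1
After 8 (forward): cur=Z back=2 fwd=0
After 9 (back): cur=O back=1 fwd=1
After 10 (forward): cur=Z back=2 fwd=0
After 11 (visit(C)): cur=C back=3 fwd=0
After 12 (back): cur=Z back=2 fwd=1
After 13 (visit(E)): cur=E back=3 fwd=0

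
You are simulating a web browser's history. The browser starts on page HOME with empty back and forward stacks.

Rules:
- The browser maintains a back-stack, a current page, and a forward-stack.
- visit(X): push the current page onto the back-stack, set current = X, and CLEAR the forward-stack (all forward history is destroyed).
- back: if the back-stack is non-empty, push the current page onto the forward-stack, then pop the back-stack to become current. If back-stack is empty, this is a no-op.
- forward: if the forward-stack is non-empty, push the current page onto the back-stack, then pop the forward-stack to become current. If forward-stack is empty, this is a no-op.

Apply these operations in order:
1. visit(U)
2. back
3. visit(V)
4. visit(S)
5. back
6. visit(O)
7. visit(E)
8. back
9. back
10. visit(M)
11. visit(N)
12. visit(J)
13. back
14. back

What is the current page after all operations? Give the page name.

Answer: M

Derivation:
After 1 (visit(U)): cur=U back=1 fwd=0
After 2 (back): cur=HOME back=0 fwd=1
After 3 (visit(V)): cur=V back=1 fwd=0
After 4 (visit(S)): cur=S back=2 fwd=0
After 5 (back): cur=V back=1 fwd=1
After 6 (visit(O)): cur=O back=2 fwd=0
After 7 (visit(E)): cur=E back=3 fwd=0
After 8 (back): cur=O back=2 fwd=1
After 9 (back): cur=V back=1 fwd=2
After 10 (visit(M)): cur=M back=2 fwd=0
After 11 (visit(N)): cur=N back=3 fwd=0
After 12 (visit(J)): cur=J back=4 fwd=0
After 13 (back): cur=N back=3 fwd=1
After 14 (back): cur=M back=2 fwd=2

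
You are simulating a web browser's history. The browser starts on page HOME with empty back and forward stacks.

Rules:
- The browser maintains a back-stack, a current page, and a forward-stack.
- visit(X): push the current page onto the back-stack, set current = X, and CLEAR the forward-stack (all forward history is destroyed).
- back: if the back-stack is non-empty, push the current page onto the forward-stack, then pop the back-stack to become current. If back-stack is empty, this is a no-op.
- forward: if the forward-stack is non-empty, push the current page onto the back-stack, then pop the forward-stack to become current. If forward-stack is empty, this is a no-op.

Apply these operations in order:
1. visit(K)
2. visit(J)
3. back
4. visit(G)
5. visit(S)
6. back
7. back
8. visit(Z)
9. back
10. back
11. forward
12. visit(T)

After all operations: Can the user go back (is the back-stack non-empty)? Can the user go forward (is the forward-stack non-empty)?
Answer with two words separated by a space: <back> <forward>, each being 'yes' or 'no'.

Answer: yes no

Derivation:
After 1 (visit(K)): cur=K back=1 fwd=0
After 2 (visit(J)): cur=J back=2 fwd=0
After 3 (back): cur=K back=1 fwd=1
After 4 (visit(G)): cur=G back=2 fwd=0
After 5 (visit(S)): cur=S back=3 fwd=0
After 6 (back): cur=G back=2 fwd=1
After 7 (back): cur=K back=1 fwd=2
After 8 (visit(Z)): cur=Z back=2 fwd=0
After 9 (back): cur=K back=1 fwd=1
After 10 (back): cur=HOME back=0 fwd=2
After 11 (forward): cur=K back=1 fwd=1
After 12 (visit(T)): cur=T back=2 fwd=0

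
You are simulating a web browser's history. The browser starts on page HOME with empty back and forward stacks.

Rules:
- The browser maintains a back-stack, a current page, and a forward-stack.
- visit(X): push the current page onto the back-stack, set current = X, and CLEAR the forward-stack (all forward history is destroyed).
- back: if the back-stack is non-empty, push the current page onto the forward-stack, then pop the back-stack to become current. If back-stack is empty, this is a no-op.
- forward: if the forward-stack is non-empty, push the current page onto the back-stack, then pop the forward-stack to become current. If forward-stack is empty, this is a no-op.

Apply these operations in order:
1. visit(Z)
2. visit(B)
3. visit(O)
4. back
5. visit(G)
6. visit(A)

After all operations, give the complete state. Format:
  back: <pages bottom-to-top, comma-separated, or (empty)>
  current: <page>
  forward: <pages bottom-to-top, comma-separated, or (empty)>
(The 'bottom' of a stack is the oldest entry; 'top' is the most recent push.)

Answer: back: HOME,Z,B,G
current: A
forward: (empty)

Derivation:
After 1 (visit(Z)): cur=Z back=1 fwd=0
After 2 (visit(B)): cur=B back=2 fwd=0
After 3 (visit(O)): cur=O back=3 fwd=0
After 4 (back): cur=B back=2 fwd=1
After 5 (visit(G)): cur=G back=3 fwd=0
After 6 (visit(A)): cur=A back=4 fwd=0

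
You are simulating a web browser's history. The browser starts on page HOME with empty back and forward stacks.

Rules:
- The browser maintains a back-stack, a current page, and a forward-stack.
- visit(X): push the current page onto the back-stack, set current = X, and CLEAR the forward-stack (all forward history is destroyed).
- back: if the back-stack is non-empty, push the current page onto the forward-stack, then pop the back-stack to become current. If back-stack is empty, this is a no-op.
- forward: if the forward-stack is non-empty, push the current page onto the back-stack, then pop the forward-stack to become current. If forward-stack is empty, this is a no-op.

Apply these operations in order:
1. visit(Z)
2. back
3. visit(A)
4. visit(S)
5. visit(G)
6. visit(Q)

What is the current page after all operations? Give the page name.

Answer: Q

Derivation:
After 1 (visit(Z)): cur=Z back=1 fwd=0
After 2 (back): cur=HOME back=0 fwd=1
After 3 (visit(A)): cur=A back=1 fwd=0
After 4 (visit(S)): cur=S back=2 fwd=0
After 5 (visit(G)): cur=G back=3 fwd=0
After 6 (visit(Q)): cur=Q back=4 fwd=0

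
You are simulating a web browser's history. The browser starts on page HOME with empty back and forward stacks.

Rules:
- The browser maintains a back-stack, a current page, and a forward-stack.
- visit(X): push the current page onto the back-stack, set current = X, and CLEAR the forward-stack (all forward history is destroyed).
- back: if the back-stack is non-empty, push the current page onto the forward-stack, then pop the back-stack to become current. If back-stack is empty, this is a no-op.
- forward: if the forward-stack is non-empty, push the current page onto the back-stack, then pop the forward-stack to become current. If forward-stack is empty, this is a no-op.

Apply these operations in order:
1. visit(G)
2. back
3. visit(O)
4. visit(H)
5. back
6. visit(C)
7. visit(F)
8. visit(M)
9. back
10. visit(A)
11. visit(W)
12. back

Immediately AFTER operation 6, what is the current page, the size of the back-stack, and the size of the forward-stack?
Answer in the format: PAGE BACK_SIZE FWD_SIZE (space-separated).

After 1 (visit(G)): cur=G back=1 fwd=0
After 2 (back): cur=HOME back=0 fwd=1
After 3 (visit(O)): cur=O back=1 fwd=0
After 4 (visit(H)): cur=H back=2 fwd=0
After 5 (back): cur=O back=1 fwd=1
After 6 (visit(C)): cur=C back=2 fwd=0

C 2 0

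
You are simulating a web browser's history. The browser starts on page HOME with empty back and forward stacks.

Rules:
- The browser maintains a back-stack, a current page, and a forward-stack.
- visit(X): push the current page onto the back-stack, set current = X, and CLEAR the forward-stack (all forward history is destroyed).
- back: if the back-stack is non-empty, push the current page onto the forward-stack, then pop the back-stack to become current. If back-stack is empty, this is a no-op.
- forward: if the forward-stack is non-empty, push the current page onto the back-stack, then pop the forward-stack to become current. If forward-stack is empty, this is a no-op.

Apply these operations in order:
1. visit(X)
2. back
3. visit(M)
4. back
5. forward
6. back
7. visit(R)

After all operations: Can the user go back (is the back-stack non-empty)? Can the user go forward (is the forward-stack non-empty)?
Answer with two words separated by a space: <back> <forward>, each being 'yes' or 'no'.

After 1 (visit(X)): cur=X back=1 fwd=0
After 2 (back): cur=HOME back=0 fwd=1
After 3 (visit(M)): cur=M back=1 fwd=0
After 4 (back): cur=HOME back=0 fwd=1
After 5 (forward): cur=M back=1 fwd=0
After 6 (back): cur=HOME back=0 fwd=1
After 7 (visit(R)): cur=R back=1 fwd=0

Answer: yes no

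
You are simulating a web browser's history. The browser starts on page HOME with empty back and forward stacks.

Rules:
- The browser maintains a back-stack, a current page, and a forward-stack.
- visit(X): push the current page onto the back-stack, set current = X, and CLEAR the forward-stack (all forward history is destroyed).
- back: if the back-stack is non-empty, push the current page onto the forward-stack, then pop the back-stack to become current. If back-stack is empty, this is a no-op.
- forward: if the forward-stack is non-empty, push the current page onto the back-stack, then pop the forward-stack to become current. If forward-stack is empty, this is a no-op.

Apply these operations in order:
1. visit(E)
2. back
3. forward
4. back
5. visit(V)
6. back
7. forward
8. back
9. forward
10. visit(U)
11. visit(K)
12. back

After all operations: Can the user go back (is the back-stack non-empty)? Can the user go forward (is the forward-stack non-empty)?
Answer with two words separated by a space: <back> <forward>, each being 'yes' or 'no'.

After 1 (visit(E)): cur=E back=1 fwd=0
After 2 (back): cur=HOME back=0 fwd=1
After 3 (forward): cur=E back=1 fwd=0
After 4 (back): cur=HOME back=0 fwd=1
After 5 (visit(V)): cur=V back=1 fwd=0
After 6 (back): cur=HOME back=0 fwd=1
After 7 (forward): cur=V back=1 fwd=0
After 8 (back): cur=HOME back=0 fwd=1
After 9 (forward): cur=V back=1 fwd=0
After 10 (visit(U)): cur=U back=2 fwd=0
After 11 (visit(K)): cur=K back=3 fwd=0
After 12 (back): cur=U back=2 fwd=1

Answer: yes yes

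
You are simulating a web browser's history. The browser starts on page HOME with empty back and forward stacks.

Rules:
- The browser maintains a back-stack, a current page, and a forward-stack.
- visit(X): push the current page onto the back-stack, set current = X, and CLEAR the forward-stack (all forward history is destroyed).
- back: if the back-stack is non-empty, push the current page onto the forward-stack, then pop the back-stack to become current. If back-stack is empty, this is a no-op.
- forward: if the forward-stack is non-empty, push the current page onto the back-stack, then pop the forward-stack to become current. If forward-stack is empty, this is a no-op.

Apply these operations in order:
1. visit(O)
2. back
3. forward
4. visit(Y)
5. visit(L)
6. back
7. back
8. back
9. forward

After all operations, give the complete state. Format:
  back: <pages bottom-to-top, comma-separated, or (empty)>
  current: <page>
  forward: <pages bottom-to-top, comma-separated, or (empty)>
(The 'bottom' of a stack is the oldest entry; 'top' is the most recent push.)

Answer: back: HOME
current: O
forward: L,Y

Derivation:
After 1 (visit(O)): cur=O back=1 fwd=0
After 2 (back): cur=HOME back=0 fwd=1
After 3 (forward): cur=O back=1 fwd=0
After 4 (visit(Y)): cur=Y back=2 fwd=0
After 5 (visit(L)): cur=L back=3 fwd=0
After 6 (back): cur=Y back=2 fwd=1
After 7 (back): cur=O back=1 fwd=2
After 8 (back): cur=HOME back=0 fwd=3
After 9 (forward): cur=O back=1 fwd=2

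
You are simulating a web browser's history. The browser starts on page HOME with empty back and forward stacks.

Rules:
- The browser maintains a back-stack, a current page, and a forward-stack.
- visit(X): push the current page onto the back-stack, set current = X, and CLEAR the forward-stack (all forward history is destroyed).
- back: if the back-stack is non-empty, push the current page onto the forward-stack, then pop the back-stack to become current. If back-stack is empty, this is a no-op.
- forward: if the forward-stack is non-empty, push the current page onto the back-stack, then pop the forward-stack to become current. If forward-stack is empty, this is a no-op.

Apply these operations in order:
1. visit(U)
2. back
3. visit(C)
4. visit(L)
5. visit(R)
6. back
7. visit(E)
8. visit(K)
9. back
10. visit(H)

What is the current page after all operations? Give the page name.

After 1 (visit(U)): cur=U back=1 fwd=0
After 2 (back): cur=HOME back=0 fwd=1
After 3 (visit(C)): cur=C back=1 fwd=0
After 4 (visit(L)): cur=L back=2 fwd=0
After 5 (visit(R)): cur=R back=3 fwd=0
After 6 (back): cur=L back=2 fwd=1
After 7 (visit(E)): cur=E back=3 fwd=0
After 8 (visit(K)): cur=K back=4 fwd=0
After 9 (back): cur=E back=3 fwd=1
After 10 (visit(H)): cur=H back=4 fwd=0

Answer: H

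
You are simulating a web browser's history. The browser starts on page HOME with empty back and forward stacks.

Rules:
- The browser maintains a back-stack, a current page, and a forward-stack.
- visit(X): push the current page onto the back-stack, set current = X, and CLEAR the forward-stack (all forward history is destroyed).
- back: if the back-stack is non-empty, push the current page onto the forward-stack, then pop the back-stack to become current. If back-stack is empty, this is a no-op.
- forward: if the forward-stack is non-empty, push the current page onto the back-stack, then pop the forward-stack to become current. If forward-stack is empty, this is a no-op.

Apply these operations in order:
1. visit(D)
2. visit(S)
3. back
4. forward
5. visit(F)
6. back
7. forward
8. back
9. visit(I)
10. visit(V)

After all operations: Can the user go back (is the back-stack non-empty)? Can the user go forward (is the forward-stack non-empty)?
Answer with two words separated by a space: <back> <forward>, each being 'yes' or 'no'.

After 1 (visit(D)): cur=D back=1 fwd=0
After 2 (visit(S)): cur=S back=2 fwd=0
After 3 (back): cur=D back=1 fwd=1
After 4 (forward): cur=S back=2 fwd=0
After 5 (visit(F)): cur=F back=3 fwd=0
After 6 (back): cur=S back=2 fwd=1
After 7 (forward): cur=F back=3 fwd=0
After 8 (back): cur=S back=2 fwd=1
After 9 (visit(I)): cur=I back=3 fwd=0
After 10 (visit(V)): cur=V back=4 fwd=0

Answer: yes no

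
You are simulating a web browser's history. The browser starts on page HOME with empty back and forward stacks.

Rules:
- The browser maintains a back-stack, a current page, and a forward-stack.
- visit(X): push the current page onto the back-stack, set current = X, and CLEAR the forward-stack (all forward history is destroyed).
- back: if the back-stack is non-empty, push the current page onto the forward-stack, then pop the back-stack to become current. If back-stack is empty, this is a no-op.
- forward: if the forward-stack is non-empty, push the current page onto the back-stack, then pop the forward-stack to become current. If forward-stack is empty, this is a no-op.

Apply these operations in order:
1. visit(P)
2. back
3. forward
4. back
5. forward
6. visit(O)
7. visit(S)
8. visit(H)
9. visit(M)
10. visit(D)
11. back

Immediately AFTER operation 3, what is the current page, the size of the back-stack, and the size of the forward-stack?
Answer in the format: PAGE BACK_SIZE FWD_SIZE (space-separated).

After 1 (visit(P)): cur=P back=1 fwd=0
After 2 (back): cur=HOME back=0 fwd=1
After 3 (forward): cur=P back=1 fwd=0

P 1 0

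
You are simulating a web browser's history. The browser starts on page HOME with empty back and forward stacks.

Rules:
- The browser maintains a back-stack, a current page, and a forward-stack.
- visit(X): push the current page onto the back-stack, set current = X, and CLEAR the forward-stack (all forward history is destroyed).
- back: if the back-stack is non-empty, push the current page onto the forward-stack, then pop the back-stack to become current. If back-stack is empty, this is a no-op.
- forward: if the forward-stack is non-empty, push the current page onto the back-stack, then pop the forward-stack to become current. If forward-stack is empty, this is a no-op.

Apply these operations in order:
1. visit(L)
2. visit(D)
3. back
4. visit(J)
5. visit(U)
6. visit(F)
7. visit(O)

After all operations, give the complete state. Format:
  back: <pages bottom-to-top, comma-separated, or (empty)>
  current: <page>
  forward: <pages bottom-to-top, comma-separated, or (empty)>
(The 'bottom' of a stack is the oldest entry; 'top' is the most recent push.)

Answer: back: HOME,L,J,U,F
current: O
forward: (empty)

Derivation:
After 1 (visit(L)): cur=L back=1 fwd=0
After 2 (visit(D)): cur=D back=2 fwd=0
After 3 (back): cur=L back=1 fwd=1
After 4 (visit(J)): cur=J back=2 fwd=0
After 5 (visit(U)): cur=U back=3 fwd=0
After 6 (visit(F)): cur=F back=4 fwd=0
After 7 (visit(O)): cur=O back=5 fwd=0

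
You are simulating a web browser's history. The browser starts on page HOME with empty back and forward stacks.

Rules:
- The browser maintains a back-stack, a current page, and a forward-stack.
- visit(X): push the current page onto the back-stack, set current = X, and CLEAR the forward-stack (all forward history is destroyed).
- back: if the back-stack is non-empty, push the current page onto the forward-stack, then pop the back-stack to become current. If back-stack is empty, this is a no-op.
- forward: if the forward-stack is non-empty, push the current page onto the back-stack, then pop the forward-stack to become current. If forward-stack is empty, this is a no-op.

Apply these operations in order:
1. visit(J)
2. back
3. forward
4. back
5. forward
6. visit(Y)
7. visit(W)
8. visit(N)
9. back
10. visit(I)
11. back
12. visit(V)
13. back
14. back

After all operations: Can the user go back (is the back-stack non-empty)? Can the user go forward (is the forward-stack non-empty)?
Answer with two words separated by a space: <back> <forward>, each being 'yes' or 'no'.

Answer: yes yes

Derivation:
After 1 (visit(J)): cur=J back=1 fwd=0
After 2 (back): cur=HOME back=0 fwd=1
After 3 (forward): cur=J back=1 fwd=0
After 4 (back): cur=HOME back=0 fwd=1
After 5 (forward): cur=J back=1 fwd=0
After 6 (visit(Y)): cur=Y back=2 fwd=0
After 7 (visit(W)): cur=W back=3 fwd=0
After 8 (visit(N)): cur=N back=4 fwd=0
After 9 (back): cur=W back=3 fwd=1
After 10 (visit(I)): cur=I back=4 fwd=0
After 11 (back): cur=W back=3 fwd=1
After 12 (visit(V)): cur=V back=4 fwd=0
After 13 (back): cur=W back=3 fwd=1
After 14 (back): cur=Y back=2 fwd=2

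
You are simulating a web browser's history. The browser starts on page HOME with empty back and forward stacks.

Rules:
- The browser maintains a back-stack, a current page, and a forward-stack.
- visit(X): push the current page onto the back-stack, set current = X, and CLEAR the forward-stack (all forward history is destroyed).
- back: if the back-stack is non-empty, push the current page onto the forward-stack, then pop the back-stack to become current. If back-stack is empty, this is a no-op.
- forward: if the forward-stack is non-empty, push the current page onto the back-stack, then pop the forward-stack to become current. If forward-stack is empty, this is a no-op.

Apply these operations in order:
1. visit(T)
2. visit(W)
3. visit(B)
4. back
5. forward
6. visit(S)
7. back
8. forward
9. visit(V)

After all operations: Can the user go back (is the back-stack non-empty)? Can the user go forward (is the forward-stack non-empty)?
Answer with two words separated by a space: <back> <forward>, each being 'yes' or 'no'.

Answer: yes no

Derivation:
After 1 (visit(T)): cur=T back=1 fwd=0
After 2 (visit(W)): cur=W back=2 fwd=0
After 3 (visit(B)): cur=B back=3 fwd=0
After 4 (back): cur=W back=2 fwd=1
After 5 (forward): cur=B back=3 fwd=0
After 6 (visit(S)): cur=S back=4 fwd=0
After 7 (back): cur=B back=3 fwd=1
After 8 (forward): cur=S back=4 fwd=0
After 9 (visit(V)): cur=V back=5 fwd=0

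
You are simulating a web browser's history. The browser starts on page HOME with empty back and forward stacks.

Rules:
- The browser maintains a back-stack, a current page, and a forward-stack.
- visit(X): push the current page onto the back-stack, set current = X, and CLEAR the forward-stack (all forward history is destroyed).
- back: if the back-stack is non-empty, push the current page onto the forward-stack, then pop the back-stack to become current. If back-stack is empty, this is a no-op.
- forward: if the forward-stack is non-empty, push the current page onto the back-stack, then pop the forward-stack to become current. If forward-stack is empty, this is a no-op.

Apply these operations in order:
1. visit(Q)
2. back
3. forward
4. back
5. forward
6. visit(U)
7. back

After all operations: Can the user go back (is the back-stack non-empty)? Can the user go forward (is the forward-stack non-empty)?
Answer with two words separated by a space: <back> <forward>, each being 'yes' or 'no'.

After 1 (visit(Q)): cur=Q back=1 fwd=0
After 2 (back): cur=HOME back=0 fwd=1
After 3 (forward): cur=Q back=1 fwd=0
After 4 (back): cur=HOME back=0 fwd=1
After 5 (forward): cur=Q back=1 fwd=0
After 6 (visit(U)): cur=U back=2 fwd=0
After 7 (back): cur=Q back=1 fwd=1

Answer: yes yes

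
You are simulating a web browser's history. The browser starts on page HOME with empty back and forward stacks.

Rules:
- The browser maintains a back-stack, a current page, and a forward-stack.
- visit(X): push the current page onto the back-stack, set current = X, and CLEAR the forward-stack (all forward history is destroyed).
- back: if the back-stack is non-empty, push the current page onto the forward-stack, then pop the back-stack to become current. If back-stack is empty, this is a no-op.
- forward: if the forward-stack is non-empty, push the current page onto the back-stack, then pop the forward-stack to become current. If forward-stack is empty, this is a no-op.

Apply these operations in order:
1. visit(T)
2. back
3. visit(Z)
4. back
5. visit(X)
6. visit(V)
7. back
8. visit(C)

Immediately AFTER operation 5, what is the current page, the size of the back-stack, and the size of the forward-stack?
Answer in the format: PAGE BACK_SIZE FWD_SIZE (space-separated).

After 1 (visit(T)): cur=T back=1 fwd=0
After 2 (back): cur=HOME back=0 fwd=1
After 3 (visit(Z)): cur=Z back=1 fwd=0
After 4 (back): cur=HOME back=0 fwd=1
After 5 (visit(X)): cur=X back=1 fwd=0

X 1 0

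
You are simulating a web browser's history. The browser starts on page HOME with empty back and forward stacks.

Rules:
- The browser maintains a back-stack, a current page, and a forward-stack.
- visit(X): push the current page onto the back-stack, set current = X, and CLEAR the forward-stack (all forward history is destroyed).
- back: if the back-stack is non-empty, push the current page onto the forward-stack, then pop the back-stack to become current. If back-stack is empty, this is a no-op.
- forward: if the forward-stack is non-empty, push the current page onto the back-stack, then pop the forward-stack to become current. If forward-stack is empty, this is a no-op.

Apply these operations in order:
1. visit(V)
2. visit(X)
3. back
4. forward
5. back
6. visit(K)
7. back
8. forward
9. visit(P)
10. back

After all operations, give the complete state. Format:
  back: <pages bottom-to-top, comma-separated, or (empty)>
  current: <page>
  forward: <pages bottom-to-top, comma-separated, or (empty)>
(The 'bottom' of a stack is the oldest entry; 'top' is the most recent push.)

Answer: back: HOME,V
current: K
forward: P

Derivation:
After 1 (visit(V)): cur=V back=1 fwd=0
After 2 (visit(X)): cur=X back=2 fwd=0
After 3 (back): cur=V back=1 fwd=1
After 4 (forward): cur=X back=2 fwd=0
After 5 (back): cur=V back=1 fwd=1
After 6 (visit(K)): cur=K back=2 fwd=0
After 7 (back): cur=V back=1 fwd=1
After 8 (forward): cur=K back=2 fwd=0
After 9 (visit(P)): cur=P back=3 fwd=0
After 10 (back): cur=K back=2 fwd=1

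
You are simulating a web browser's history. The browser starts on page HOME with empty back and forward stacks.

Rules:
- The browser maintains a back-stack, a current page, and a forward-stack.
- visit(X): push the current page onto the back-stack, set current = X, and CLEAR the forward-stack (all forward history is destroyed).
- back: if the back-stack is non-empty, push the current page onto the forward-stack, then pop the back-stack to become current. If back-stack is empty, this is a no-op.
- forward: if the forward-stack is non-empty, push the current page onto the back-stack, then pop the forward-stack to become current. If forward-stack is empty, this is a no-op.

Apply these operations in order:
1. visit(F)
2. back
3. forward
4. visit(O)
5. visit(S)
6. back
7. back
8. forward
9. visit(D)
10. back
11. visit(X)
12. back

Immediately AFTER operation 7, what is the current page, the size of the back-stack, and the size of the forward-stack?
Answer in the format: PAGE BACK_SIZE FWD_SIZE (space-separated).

After 1 (visit(F)): cur=F back=1 fwd=0
After 2 (back): cur=HOME back=0 fwd=1
After 3 (forward): cur=F back=1 fwd=0
After 4 (visit(O)): cur=O back=2 fwd=0
After 5 (visit(S)): cur=S back=3 fwd=0
After 6 (back): cur=O back=2 fwd=1
After 7 (back): cur=F back=1 fwd=2

F 1 2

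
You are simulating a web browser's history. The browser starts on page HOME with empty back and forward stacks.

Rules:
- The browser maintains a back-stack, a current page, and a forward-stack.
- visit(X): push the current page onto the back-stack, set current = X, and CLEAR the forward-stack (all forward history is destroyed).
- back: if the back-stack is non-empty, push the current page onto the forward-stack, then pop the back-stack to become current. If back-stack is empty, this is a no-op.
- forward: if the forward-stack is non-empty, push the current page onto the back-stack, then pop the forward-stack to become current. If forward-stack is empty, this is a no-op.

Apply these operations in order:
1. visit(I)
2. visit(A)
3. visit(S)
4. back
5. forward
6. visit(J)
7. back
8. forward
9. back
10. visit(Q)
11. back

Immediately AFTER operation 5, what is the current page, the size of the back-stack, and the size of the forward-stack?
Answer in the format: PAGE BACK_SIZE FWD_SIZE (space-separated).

After 1 (visit(I)): cur=I back=1 fwd=0
After 2 (visit(A)): cur=A back=2 fwd=0
After 3 (visit(S)): cur=S back=3 fwd=0
After 4 (back): cur=A back=2 fwd=1
After 5 (forward): cur=S back=3 fwd=0

S 3 0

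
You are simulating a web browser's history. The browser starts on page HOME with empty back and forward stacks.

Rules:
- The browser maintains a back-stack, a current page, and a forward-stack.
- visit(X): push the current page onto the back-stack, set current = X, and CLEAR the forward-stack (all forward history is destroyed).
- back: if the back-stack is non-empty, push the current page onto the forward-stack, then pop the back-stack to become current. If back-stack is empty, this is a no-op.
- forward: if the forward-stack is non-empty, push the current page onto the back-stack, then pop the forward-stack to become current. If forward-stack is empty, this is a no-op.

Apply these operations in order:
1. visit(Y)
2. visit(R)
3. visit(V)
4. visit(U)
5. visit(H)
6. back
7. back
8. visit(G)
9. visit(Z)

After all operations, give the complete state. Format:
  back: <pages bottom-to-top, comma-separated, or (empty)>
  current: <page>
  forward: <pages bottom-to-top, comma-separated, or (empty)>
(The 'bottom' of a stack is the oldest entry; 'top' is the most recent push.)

After 1 (visit(Y)): cur=Y back=1 fwd=0
After 2 (visit(R)): cur=R back=2 fwd=0
After 3 (visit(V)): cur=V back=3 fwd=0
After 4 (visit(U)): cur=U back=4 fwd=0
After 5 (visit(H)): cur=H back=5 fwd=0
After 6 (back): cur=U back=4 fwd=1
After 7 (back): cur=V back=3 fwd=2
After 8 (visit(G)): cur=G back=4 fwd=0
After 9 (visit(Z)): cur=Z back=5 fwd=0

Answer: back: HOME,Y,R,V,G
current: Z
forward: (empty)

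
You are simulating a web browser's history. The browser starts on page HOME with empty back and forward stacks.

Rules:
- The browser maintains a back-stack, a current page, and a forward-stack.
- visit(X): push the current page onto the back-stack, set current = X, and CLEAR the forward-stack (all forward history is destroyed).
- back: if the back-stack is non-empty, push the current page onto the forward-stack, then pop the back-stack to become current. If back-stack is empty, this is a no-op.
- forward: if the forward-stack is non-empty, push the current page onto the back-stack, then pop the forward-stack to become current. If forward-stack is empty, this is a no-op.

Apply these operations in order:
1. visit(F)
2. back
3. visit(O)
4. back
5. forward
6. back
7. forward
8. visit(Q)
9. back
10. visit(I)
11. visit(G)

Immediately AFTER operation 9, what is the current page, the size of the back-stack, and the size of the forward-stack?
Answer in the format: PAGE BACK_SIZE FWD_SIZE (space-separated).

After 1 (visit(F)): cur=F back=1 fwd=0
After 2 (back): cur=HOME back=0 fwd=1
After 3 (visit(O)): cur=O back=1 fwd=0
After 4 (back): cur=HOME back=0 fwd=1
After 5 (forward): cur=O back=1 fwd=0
After 6 (back): cur=HOME back=0 fwd=1
After 7 (forward): cur=O back=1 fwd=0
After 8 (visit(Q)): cur=Q back=2 fwd=0
After 9 (back): cur=O back=1 fwd=1

O 1 1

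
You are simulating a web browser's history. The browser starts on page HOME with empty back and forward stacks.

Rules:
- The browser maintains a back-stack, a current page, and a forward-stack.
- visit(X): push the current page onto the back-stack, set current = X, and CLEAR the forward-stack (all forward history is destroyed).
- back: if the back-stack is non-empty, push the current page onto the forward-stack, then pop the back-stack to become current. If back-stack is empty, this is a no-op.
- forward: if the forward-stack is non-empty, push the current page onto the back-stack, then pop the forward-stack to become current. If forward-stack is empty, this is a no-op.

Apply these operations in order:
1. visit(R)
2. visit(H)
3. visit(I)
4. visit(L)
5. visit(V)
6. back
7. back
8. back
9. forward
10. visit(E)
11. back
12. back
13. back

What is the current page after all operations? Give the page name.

After 1 (visit(R)): cur=R back=1 fwd=0
After 2 (visit(H)): cur=H back=2 fwd=0
After 3 (visit(I)): cur=I back=3 fwd=0
After 4 (visit(L)): cur=L back=4 fwd=0
After 5 (visit(V)): cur=V back=5 fwd=0
After 6 (back): cur=L back=4 fwd=1
After 7 (back): cur=I back=3 fwd=2
After 8 (back): cur=H back=2 fwd=3
After 9 (forward): cur=I back=3 fwd=2
After 10 (visit(E)): cur=E back=4 fwd=0
After 11 (back): cur=I back=3 fwd=1
After 12 (back): cur=H back=2 fwd=2
After 13 (back): cur=R back=1 fwd=3

Answer: R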